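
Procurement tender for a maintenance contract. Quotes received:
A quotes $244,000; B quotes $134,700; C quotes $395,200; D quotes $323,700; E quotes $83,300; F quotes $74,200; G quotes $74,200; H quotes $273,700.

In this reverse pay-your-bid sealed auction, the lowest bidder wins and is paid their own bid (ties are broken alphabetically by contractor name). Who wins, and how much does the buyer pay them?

Sorting bids: 74,200 (F) < 74,200 (G) < 83,300 (E) < 134,700 (B) < 244,000 (A) < 273,700 (H) < …
Tie at $74,200 → F wins by tie-break.
F has the lowest bid and is paid exactly that: $74,200.

F is paid $74,200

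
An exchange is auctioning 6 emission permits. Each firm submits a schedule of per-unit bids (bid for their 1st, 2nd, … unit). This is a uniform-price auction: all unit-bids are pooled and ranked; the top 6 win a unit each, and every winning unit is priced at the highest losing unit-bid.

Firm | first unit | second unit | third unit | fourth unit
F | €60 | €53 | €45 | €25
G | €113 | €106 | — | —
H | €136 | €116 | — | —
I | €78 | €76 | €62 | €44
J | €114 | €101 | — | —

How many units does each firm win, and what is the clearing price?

All unit-bids, highest first — top 6: 136 (H-1), 116 (H-2), 114 (J-1), 113 (G-1), 106 (G-2), 101 (J-2)
Highest rejected unit-bid = €78.
Allocation: G 2, H 2, J 2.

G 2, H 2, J 2; clearing price €78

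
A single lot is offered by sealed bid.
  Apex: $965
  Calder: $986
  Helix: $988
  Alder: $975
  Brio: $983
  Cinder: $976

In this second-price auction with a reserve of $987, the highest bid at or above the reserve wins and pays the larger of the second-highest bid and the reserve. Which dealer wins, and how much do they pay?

Bids ranked: 988 (Helix) > 986 (Calder) > 983 (Brio) > 976 (Cinder) > 975 (Alder) > 965 (Apex)
Helix has the top bid at or above the reserve ($988).
max(second-highest $986, reserve $987) = $987.

Helix pays $987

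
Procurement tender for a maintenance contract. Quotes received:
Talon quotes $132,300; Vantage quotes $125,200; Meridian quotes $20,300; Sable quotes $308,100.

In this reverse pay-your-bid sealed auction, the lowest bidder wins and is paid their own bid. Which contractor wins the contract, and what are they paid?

Meridian is paid $20,300

Rule: the lowest bidder wins and is paid their own bid.
Bids ranked: 20,300 (Meridian) < 125,200 (Vantage) < 132,300 (Talon) < 308,100 (Sable)
Meridian has the lowest bid and is paid exactly that: $20,300.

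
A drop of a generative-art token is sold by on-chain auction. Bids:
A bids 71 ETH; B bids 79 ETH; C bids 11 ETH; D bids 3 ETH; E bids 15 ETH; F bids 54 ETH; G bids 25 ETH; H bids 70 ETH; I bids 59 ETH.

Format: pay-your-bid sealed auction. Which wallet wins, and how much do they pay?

B pays 79 ETH

Bids ranked: 79 (B) > 71 (A) > 70 (H) > 59 (I) > 54 (F) > 25 (G) > …
B is highest → pays own bid, 79 ETH.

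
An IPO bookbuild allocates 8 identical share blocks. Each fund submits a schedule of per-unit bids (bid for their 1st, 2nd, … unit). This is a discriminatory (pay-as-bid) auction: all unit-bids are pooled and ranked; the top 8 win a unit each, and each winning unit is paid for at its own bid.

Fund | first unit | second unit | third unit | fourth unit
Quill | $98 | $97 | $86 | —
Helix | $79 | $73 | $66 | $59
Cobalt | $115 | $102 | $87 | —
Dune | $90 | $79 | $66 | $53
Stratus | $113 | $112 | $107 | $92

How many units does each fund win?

Cobalt 2, Quill 2, Stratus 4

Pooled unit-bids ranked (top 8): 115 (Cobalt-1), 113 (Stratus-1), 112 (Stratus-2), 107 (Stratus-3), 102 (Cobalt-2), 98 (Quill-1), 97 (Quill-2), 92 (Stratus-4)
Next rejected bid: $90 (not a price — pay-as-bid).
Allocation: Cobalt 2, Quill 2, Stratus 4.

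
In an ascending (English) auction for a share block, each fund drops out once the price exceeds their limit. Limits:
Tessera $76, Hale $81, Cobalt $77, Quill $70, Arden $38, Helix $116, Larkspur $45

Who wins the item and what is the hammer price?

Sorting limits: 116 (Helix) > 81 (Hale) > 77 (Cobalt) > 76 (Tessera) > 70 (Quill) > 45 (Larkspur) > …
Once the price passes $81, only Helix is left; the hammer falls at Hale's limit of $81.

Helix wins at $81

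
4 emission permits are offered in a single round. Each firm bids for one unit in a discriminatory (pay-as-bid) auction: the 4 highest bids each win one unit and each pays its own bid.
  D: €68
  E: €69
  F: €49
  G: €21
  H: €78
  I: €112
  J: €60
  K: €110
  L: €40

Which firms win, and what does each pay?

I €112, K €110, H €78, E €69

Sorting: 112 (I), 110 (K), 78 (H), 69 (E), 68 (D), 60 (J), …
Top 4: I, K, H, E.
Each winner pays its own bid: I €112, K €110, H €78, E €69.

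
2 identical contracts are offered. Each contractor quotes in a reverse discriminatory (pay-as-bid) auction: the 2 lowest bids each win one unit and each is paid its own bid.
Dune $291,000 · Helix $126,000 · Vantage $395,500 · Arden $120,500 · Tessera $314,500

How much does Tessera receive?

Tessera is paid $0

Ordering the bids: 120,500 (Arden), 126,000 (Helix), 291,000 (Dune), 314,500 (Tessera), …
The 2 lowest are Arden, Helix.
Tessera does not win → $0.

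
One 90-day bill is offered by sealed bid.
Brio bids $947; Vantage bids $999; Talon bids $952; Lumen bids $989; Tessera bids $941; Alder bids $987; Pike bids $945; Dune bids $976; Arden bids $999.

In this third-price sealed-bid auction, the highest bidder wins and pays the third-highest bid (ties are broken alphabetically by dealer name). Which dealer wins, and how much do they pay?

Sorting bids: 999 (Arden) > 999 (Vantage) > 989 (Lumen) > 987 (Alder) > 976 (Dune) > 952 (Talon) > …
Tie at $999 → Arden wins by tie-break.
Arden wins; payment is bid #3 in the ranking = $989.

Arden pays $989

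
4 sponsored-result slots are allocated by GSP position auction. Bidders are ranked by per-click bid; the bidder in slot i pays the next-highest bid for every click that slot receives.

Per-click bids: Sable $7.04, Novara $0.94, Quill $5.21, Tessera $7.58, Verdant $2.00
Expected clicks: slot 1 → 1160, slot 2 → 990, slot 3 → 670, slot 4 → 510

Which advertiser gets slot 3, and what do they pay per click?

Sorting advertisers: $7.58 (Tessera) > $7.04 (Sable) > $5.21 (Quill) > $2.00 (Verdant) > $0.94 (Novara)
Slot 3 goes to the third-ranked bidder, Quill, who pays the next bid down: $2.00/click.

Quill; $2.00 per click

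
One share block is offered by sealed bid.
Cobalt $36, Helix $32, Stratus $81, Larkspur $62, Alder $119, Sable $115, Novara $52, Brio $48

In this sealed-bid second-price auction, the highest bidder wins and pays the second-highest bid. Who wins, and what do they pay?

Rule: the highest bidder wins and pays the second-highest bid.
Bids ranked: 119 (Alder) > 115 (Sable) > 81 (Stratus) > 62 (Larkspur) > 52 (Novara) > 48 (Brio) > …
Alder is highest; pays the second-highest bid, $115.

Alder pays $115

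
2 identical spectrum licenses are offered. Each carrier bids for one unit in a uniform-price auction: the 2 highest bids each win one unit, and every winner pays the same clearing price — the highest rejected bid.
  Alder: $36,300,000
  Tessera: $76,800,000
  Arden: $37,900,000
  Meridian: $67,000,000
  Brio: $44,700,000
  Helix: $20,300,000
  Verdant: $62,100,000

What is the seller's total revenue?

Total revenue: $124,200,000

Ordering the bids: 76,800,000 (Tessera), 67,000,000 (Meridian), 62,100,000 (Verdant), 44,700,000 (Brio), …
Top 2: Tessera, Meridian.
First losing bid is Verdant's $62,100,000, which sets the uniform price.
Total revenue = 2 × $62,100,000 = $124,200,000.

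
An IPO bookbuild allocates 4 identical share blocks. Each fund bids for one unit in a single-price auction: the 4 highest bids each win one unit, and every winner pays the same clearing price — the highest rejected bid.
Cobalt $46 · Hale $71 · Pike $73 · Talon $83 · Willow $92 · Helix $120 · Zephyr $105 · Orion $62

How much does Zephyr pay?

Zephyr pays $73

Ordering the bids: 120 (Helix), 105 (Zephyr), 92 (Willow), 83 (Talon), 73 (Pike), 71 (Hale), …
The 4 highest are Helix, Zephyr, Willow, Talon.
Highest unsuccessful bid: $73 → clearing price.
Zephyr wins → pays $73.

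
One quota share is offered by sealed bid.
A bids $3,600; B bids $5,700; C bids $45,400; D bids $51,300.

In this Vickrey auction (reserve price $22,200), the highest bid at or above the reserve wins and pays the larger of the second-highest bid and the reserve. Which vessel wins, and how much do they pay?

D pays $45,400

Sorting bids: 51,300 (D) > 45,400 (C) > 5,700 (B) > 3,600 (A)
D has the top bid at or above the reserve ($51,300).
max(second-highest $45,400, reserve $22,200) = $45,400; the reserve does not bind.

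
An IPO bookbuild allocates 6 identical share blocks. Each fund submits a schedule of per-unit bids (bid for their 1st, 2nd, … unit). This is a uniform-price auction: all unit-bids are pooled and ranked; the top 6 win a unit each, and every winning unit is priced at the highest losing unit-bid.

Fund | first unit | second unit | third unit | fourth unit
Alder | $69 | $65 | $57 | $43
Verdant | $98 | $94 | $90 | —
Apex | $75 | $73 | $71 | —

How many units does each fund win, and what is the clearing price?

Pooled unit-bids ranked (top 6): 98 (Verdant-1), 94 (Verdant-2), 90 (Verdant-3), 75 (Apex-1), 73 (Apex-2), 71 (Apex-3)
The (k+1)-th unit-bid is $69.
Allocation: Apex 3, Verdant 3.

Apex 3, Verdant 3; clearing price $69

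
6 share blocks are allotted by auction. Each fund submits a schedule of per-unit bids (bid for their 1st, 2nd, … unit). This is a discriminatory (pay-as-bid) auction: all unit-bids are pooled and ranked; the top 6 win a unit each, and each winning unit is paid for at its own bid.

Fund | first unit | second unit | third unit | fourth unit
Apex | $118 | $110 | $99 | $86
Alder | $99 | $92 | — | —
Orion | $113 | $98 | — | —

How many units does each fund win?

Merging the schedules and taking the best 6: 118 (Apex-1), 113 (Orion-1), 110 (Apex-2), 99 (Apex-3), 99 (Alder-1), 98 (Orion-2)
Next rejected bid: $92 (not a price — pay-as-bid).
Allocation: Alder 1, Apex 3, Orion 2.

Alder 1, Apex 3, Orion 2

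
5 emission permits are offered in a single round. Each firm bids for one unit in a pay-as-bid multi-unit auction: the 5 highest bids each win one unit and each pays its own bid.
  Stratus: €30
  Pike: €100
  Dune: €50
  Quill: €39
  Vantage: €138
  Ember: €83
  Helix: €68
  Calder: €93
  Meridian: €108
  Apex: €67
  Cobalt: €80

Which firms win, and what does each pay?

Vantage €138, Meridian €108, Pike €100, Calder €93, Ember €83

Bids ranked high→low: 138 (Vantage), 108 (Meridian), 100 (Pike), 93 (Calder), 83 (Ember), 80 (Cobalt), 68 (Helix), …
The 5 highest are Vantage, Meridian, Pike, Calder, Ember.
Each winner pays its own bid: Vantage €138, Meridian €108, Pike €100, Calder €93, Ember €83.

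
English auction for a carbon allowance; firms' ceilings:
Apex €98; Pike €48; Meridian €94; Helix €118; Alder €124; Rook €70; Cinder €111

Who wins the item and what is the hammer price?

Open ascending-bid auction: the price rises until one bidder remains; the winner pays the price at which the last rival dropped out.
Limits in order: 124 (Alder) > 118 (Helix) > 111 (Cinder) > 98 (Apex) > 94 (Meridian) > 70 (Rook) > …
Bidding ends when Helix exits at €118; Alder takes it.

Alder wins at €118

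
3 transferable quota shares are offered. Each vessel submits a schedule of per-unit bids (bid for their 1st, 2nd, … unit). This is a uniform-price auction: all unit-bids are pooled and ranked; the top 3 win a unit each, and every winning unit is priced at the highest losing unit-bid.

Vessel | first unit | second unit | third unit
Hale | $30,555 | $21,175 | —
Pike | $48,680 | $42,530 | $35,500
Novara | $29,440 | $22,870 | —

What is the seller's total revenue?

Total revenue: $91,665

Pooled unit-bids ranked (top 3): 48,680 (Pike-1), 42,530 (Pike-2), 35,500 (Pike-3)
First bid not allocated: $30,555.
Allocation: Pike 3. Every unit priced at $30,555.
Revenue = 3 × 30,555 = $91,665.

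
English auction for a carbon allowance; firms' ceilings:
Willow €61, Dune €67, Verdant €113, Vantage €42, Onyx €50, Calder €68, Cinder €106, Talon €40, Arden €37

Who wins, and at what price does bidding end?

Sorting limits: 113 (Verdant) > 106 (Cinder) > 68 (Calder) > 67 (Dune) > 61 (Willow) > 50 (Onyx) > …
Once the price passes €106, only Verdant is left; the hammer falls at Cinder's limit of €106.

Verdant wins at €106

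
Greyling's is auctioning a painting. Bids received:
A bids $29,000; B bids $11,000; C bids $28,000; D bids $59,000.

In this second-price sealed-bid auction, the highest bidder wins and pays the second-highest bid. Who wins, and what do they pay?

Second-price sealed-bid auction: the highest bidder wins and pays the second-highest bid.
Bids ranked: 59,000 (D) > 29,000 (A) > 28,000 (C) > 11,000 (B)
D wins with the highest bid; price is set by the runner-up at $29,000.

D pays $29,000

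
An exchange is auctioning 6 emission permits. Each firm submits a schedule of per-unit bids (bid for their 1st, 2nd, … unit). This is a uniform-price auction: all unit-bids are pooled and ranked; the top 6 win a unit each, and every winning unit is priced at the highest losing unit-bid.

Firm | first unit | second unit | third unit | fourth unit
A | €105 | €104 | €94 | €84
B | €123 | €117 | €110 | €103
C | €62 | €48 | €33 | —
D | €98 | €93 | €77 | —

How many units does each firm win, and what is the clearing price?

A 2, B 4; clearing price €98

Merging the schedules and taking the best 6: 123 (B-1), 117 (B-2), 110 (B-3), 105 (A-1), 104 (A-2), 103 (B-4)
First bid not allocated: €98.
Allocation: A 2, B 4.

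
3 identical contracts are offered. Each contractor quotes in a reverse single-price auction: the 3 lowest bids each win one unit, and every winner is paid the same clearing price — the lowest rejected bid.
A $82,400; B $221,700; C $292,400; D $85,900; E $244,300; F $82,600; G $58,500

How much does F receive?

F is paid $85,900

Bids ranked low→high: 58,500 (G), 82,400 (A), 82,600 (F), 85,900 (D), 221,700 (B), …
The 3 lowest are G, A, F.
Clearing price = lowest rejected bid = $85,900.
F wins → is paid $85,900.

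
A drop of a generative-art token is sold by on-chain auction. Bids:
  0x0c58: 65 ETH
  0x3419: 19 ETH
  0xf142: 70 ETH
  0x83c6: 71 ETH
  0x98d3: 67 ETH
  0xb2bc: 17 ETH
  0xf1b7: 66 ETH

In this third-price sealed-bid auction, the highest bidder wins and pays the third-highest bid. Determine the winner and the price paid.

Third-price sealed-bid auction: the highest bidder wins and pays the third-highest bid.
Bids in order: 71 (0x83c6) > 70 (0xf142) > 67 (0x98d3) > 66 (0xf1b7) > 65 (0x0c58) > 19 (0x3419) > …
0x83c6 is highest; pays the third-highest bid, 67 ETH.

0x83c6 pays 67 ETH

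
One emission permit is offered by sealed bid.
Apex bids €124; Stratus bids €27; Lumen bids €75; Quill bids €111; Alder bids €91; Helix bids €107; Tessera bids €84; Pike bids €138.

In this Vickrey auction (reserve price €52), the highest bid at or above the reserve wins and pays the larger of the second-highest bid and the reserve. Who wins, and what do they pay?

Pike pays €124

Bids ranked: 138 (Pike) > 124 (Apex) > 111 (Quill) > 107 (Helix) > 91 (Alder) > 84 (Tessera) > …
Pike has the top bid at or above the reserve (€138).
Second-highest bid €124 exceeds the reserve €52 → payment €124.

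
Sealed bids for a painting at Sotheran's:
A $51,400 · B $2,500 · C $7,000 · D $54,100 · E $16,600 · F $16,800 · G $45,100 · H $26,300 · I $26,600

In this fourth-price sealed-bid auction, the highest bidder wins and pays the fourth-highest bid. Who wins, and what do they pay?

Rule: the highest bidder wins and pays the fourth-highest bid.
Bids in order: 54,100 (D) > 51,400 (A) > 45,100 (G) > 26,600 (I) > 26,300 (H) > 16,800 (F) > …
D wins; payment is bid #4 in the ranking = $26,600.

D pays $26,600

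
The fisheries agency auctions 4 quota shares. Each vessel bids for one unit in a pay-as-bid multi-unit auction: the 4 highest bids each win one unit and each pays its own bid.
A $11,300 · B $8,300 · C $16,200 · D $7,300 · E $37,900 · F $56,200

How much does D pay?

Sorting: 56,200 (F), 37,900 (E), 16,200 (C), 11,300 (A), 8,300 (B), 7,300 (D)
Top 4: F, E, C, A.
D does not win → $0.

D pays $0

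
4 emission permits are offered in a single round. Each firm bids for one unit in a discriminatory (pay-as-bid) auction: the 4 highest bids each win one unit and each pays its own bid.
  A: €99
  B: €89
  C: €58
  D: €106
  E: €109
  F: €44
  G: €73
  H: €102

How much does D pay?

D pays €106

Ordering the bids: 109 (E), 106 (D), 102 (H), 99 (A), 89 (B), 73 (G), …
The 4 highest are E, D, H, A.
D wins → own bid €106.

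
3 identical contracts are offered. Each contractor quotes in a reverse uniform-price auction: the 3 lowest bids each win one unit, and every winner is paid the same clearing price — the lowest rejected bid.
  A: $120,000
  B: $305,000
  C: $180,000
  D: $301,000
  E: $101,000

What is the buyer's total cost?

Total cost: $903,000

Ordering the bids: 101,000 (E), 120,000 (A), 180,000 (C), 301,000 (D), 305,000 (B)
Lowest 3: E, A, C.
First losing bid is D's $301,000, which sets the uniform price.
Total cost = 3 × $301,000 = $903,000.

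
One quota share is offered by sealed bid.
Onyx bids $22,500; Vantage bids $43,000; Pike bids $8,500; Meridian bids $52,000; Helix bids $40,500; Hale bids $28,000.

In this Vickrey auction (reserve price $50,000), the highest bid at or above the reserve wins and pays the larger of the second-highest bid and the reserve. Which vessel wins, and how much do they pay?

Meridian pays $50,000

Bids ranked: 52,000 (Meridian) > 43,000 (Vantage) > 40,500 (Helix) > 28,000 (Hale) > 22,500 (Onyx) > 8,500 (Pike)
Meridian has the top bid at or above the reserve ($52,000).
max(second-highest $43,000, reserve $50,000) = $50,000.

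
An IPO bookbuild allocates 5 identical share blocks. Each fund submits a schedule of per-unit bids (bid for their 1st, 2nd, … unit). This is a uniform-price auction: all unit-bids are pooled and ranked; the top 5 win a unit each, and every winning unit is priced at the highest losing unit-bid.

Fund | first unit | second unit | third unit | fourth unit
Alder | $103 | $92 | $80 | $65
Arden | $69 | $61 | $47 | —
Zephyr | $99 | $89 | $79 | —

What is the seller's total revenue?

Total revenue: $395

Merging the schedules and taking the best 5: 103 (Alder-1), 99 (Zephyr-1), 92 (Alder-2), 89 (Zephyr-2), 80 (Alder-3)
Highest rejected unit-bid = $79.
Allocation: Alder 3, Zephyr 2. Every unit priced at $79.
Revenue = 5 × 79 = $395.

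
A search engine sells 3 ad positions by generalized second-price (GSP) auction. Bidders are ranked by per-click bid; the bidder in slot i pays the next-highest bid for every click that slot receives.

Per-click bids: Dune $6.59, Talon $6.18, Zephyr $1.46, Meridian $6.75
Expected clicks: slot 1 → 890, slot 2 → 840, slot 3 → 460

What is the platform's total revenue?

Per-click bids in order: $6.75 (Meridian) > $6.59 (Dune) > $6.18 (Talon) > $1.46 (Zephyr)
Slot 1: Meridian pays $6.59 × 890 = $5865.10
Slot 2: Dune pays $6.18 × 840 = $5191.20
Slot 3: Talon pays $1.46 × 460 = $671.60
Total = $11727.90

Total revenue: $11727.90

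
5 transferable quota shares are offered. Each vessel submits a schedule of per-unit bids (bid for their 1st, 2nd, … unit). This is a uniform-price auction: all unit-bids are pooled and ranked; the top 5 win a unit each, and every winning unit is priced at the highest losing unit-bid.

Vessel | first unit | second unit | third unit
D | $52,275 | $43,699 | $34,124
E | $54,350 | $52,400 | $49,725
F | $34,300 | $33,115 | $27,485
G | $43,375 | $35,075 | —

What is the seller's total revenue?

All unit-bids, highest first — top 5: 54,350 (E-1), 52,400 (E-2), 52,275 (D-1), 49,725 (E-3), 43,699 (D-2)
First bid not allocated: $43,375.
Allocation: D 2, E 3. Every unit priced at $43,375.
Revenue = 5 × 43,375 = $216,875.

Total revenue: $216,875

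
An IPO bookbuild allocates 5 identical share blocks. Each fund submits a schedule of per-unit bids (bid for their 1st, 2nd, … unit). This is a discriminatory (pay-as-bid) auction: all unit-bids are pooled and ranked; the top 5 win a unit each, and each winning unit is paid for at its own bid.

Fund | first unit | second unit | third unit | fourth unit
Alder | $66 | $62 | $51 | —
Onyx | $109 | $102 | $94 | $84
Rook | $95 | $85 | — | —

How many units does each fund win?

Onyx 3, Rook 2

Merging the schedules and taking the best 5: 109 (Onyx-1), 102 (Onyx-2), 95 (Rook-1), 94 (Onyx-3), 85 (Rook-2)
Next rejected bid: $84 (not a price — pay-as-bid).
Allocation: Onyx 3, Rook 2.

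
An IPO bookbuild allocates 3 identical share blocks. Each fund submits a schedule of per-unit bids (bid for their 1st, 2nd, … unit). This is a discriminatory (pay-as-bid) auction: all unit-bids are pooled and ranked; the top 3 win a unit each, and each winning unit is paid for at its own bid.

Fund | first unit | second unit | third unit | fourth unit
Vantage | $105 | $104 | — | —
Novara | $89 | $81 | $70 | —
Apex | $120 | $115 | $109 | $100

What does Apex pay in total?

Pooled unit-bids ranked (top 3): 120 (Apex-1), 115 (Apex-2), 109 (Apex-3)
Next rejected bid: $105 (not a price — pay-as-bid).
Apex's winning unit-bids: 120 + 115 + 109 = $344.

Apex pays $344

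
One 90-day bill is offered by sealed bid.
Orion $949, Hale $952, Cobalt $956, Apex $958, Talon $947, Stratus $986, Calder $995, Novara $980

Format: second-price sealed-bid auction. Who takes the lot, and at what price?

Rule: the highest bidder wins and pays the second-highest bid.
Bids in order: 995 (Calder) > 986 (Stratus) > 980 (Novara) > 958 (Apex) > 956 (Cobalt) > 952 (Hale) > …
Calder wins with the highest bid; price is set by the runner-up at $986.

Calder pays $986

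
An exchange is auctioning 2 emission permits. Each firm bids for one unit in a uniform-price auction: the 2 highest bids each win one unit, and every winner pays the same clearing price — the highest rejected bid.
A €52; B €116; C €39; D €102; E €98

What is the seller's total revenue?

Total revenue: €196

Ordering the bids: 116 (B), 102 (D), 98 (E), 52 (A), …
The 2 highest are B, D.
Highest unsuccessful bid: €98 → clearing price.
Total revenue = 2 × €98 = €196.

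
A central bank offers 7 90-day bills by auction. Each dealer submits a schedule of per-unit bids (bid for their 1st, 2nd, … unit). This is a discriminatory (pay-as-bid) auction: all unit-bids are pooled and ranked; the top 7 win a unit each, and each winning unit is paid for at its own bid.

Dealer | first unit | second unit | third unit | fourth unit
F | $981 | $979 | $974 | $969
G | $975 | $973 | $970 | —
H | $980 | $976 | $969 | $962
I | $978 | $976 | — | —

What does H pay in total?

H pays $1,956

Merging the schedules and taking the best 7: 981 (F-1), 980 (H-1), 979 (F-2), 978 (I-1), 976 (H-2), 976 (I-2), 975 (G-1)
Next rejected bid: $974 (not a price — pay-as-bid).
H's winning unit-bids: 980 + 976 = $1,956.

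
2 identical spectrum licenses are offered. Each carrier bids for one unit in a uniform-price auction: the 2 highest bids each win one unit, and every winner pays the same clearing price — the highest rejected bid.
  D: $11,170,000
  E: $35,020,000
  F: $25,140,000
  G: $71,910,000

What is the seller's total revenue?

Total revenue: $50,280,000

Sorting: 71,910,000 (G), 35,020,000 (E), 25,140,000 (F), 11,170,000 (D)
Top 2: G, E.
Highest unsuccessful bid: $25,140,000 → clearing price.
Total revenue = 2 × $25,140,000 = $50,280,000.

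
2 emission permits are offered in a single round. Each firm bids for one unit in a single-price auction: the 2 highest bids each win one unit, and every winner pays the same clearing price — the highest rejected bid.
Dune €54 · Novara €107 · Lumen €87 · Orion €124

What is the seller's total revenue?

Sorting: 124 (Orion), 107 (Novara), 87 (Lumen), 54 (Dune)
Winners (2 units): Orion, Novara.
Clearing price = highest rejected bid = €87.
Total revenue = 2 × €87 = €174.

Total revenue: €174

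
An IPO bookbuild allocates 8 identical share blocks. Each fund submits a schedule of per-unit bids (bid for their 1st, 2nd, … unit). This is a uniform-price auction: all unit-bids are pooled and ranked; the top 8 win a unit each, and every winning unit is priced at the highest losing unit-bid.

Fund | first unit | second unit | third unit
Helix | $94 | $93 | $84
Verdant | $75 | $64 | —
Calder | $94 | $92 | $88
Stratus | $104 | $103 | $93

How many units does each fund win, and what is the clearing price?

All unit-bids, highest first — top 8: 104 (Stratus-1), 103 (Stratus-2), 94 (Helix-1), 94 (Calder-1), 93 (Helix-2), 93 (Stratus-3), 92 (Calder-2), 88 (Calder-3)
First bid not allocated: $84.
Allocation: Calder 3, Helix 2, Stratus 3.

Calder 3, Helix 2, Stratus 3; clearing price $84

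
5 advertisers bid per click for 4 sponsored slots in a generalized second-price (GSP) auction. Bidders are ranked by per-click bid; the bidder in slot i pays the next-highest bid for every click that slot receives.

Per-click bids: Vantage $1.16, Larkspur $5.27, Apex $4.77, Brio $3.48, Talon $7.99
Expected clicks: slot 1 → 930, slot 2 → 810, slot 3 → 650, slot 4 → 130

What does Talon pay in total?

Talon pays $4901.10

Ranked by bid: $7.99 (Talon) > $5.27 (Larkspur) > $4.77 (Apex) > $3.48 (Brio) > $1.16 (Vantage)
Talon holds slot 1 → pays next bid $5.27 × 930 clicks = $4901.10.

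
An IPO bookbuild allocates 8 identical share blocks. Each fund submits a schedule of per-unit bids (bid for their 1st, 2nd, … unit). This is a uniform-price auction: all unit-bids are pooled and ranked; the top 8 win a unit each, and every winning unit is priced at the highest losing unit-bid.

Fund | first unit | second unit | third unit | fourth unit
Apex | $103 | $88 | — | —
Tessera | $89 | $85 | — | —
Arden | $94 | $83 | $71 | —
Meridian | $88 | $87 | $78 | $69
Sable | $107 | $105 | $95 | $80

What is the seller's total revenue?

Total revenue: $696

Pooled unit-bids ranked (top 8): 107 (Sable-1), 105 (Sable-2), 103 (Apex-1), 95 (Sable-3), 94 (Arden-1), 89 (Tessera-1), 88 (Apex-2), 88 (Meridian-1)
First bid not allocated: $87.
Allocation: Apex 2, Arden 1, Meridian 1, Sable 3, Tessera 1. Every unit priced at $87.
Revenue = 8 × 87 = $696.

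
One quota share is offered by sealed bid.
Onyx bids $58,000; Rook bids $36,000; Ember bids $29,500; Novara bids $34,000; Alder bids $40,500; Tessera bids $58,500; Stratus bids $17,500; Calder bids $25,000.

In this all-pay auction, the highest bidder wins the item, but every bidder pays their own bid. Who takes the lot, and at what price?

Tessera pays $58,500

Sorting bids: 58,500 (Tessera) > 58,000 (Onyx) > 40,500 (Alder) > 36,000 (Rook) > 34,000 (Novara) > 29,500 (Ember) > …
Tessera wins with the top bid; all bids are sunk regardless.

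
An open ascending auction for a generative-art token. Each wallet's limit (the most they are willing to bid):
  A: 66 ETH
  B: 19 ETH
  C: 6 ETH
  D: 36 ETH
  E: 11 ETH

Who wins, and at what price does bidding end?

A wins at 36 ETH

Limits in order: 66 (A) > 36 (D) > 19 (B) > 11 (E) > 6 (C)
Once the price passes 36 ETH, only A is left; the hammer falls at D's limit of 36 ETH.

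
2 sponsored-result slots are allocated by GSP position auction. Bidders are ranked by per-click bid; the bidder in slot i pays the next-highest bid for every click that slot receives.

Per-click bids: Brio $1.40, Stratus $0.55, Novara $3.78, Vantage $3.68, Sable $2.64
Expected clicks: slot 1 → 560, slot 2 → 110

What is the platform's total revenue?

Total revenue: $2351.20

Per-click bids in order: $3.78 (Novara) > $3.68 (Vantage) > $2.64 (Sable) > …
Slot 1: Novara pays $3.68 × 560 = $2060.80
Slot 2: Vantage pays $2.64 × 110 = $290.40
Total = $2351.20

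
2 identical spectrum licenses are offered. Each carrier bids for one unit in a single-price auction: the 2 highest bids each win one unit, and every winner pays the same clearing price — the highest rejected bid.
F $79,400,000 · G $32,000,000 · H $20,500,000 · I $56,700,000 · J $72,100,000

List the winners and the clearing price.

F, J; each pays $56,700,000

Sorting: 79,400,000 (F), 72,100,000 (J), 56,700,000 (I), 32,000,000 (G), …
The 2 highest are F, J.
First losing bid is I's $56,700,000, which sets the uniform price.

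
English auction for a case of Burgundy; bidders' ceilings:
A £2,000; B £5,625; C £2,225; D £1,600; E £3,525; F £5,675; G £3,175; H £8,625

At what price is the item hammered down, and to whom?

Open ascending-bid auction: the price rises until one bidder remains; the winner pays the price at which the last rival dropped out.
Limits in order: 8,625 (H) > 5,675 (F) > 5,625 (B) > 3,525 (E) > 3,175 (G) > 2,225 (C) > …
Once the price passes £5,675, only H is left; the hammer falls at F's limit of £5,675.

H wins at £5,675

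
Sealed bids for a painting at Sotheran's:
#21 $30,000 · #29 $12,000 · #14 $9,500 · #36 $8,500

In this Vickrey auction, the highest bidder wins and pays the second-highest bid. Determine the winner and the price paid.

Rule: the highest bidder wins and pays the second-highest bid.
Sorting bids: 30,000 (#21) > 12,000 (#29) > 9,500 (#14) > 8,500 (#36)
#21 wins with the highest bid; price is set by the runner-up at $12,000.

#21 pays $12,000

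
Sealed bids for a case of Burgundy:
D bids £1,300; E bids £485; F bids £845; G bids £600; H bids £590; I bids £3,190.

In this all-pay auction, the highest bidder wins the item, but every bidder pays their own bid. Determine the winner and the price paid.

All-pay auction: the highest bidder wins the item, but every bidder pays their own bid.
Bids ranked: 3,190 (I) > 1,300 (D) > 845 (F) > 600 (G) > 590 (H) > 485 (E)
I is highest and takes the item; every bidder forfeits their bid.

I pays £3,190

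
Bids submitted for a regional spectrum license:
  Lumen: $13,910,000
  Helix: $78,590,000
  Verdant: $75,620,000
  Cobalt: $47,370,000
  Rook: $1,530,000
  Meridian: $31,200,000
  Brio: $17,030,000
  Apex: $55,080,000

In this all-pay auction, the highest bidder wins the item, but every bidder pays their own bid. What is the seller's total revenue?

Total revenue: $320,330,000

Bids in order: 78,590,000 (Helix) > 75,620,000 (Verdant) > 55,080,000 (Apex) > 47,370,000 (Cobalt) > 31,200,000 (Meridian) > 17,030,000 (Brio) > …
Helix wins with the top bid; all bids are sunk regardless.
Every bidder forfeits their bid regardless of winning.
Revenue = 13,910,000 + 78,590,000 + 75,620,000 + 47,370,000 + 1,530,000 + 31,200,000 + 17,030,000 + 55,080,000 = $320,330,000.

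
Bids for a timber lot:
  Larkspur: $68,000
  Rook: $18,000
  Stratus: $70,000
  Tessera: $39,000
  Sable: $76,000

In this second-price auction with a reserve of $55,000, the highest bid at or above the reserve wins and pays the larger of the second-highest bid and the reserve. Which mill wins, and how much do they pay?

Sable pays $70,000

Second-price auction with a reserve of $55,000: the highest bid at or above the reserve wins and pays the larger of the second-highest bid and the reserve.
Sorting bids: 76,000 (Sable) > 70,000 (Stratus) > 68,000 (Larkspur) > 39,000 (Tessera) > 18,000 (Rook)
Sable has the top bid at or above the reserve ($76,000).
Second-highest bid $70,000 exceeds the reserve $55,000 → payment $70,000.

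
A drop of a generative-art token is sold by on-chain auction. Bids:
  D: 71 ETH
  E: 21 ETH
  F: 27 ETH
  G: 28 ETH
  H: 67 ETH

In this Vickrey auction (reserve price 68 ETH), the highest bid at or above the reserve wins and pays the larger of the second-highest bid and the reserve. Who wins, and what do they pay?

Bids in order: 71 (D) > 67 (H) > 28 (G) > 27 (F) > 21 (E)
Highest eligible bid: D at 71 ETH.
Second-highest bid 67 ETH is below the reserve 68 ETH, so the reserve binds → payment 68 ETH.

D pays 68 ETH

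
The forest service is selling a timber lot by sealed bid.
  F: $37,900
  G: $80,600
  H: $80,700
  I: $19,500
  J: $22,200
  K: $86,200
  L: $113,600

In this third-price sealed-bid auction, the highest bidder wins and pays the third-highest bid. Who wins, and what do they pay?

Sorting bids: 113,600 (L) > 86,200 (K) > 80,700 (H) > 80,600 (G) > 37,900 (F) > 22,200 (J) > …
L wins; payment is bid #3 in the ranking = $80,700.

L pays $80,700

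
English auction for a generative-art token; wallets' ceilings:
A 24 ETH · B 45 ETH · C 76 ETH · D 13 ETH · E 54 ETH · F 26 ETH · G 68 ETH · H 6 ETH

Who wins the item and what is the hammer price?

Rule: the price rises until one bidder remains; the winner pays the price at which the last rival dropped out.
Limits in order: 76 (C) > 68 (G) > 54 (E) > 45 (B) > 26 (F) > 24 (A) > …
Bidding ends when G exits at 68 ETH; C takes it.

C wins at 68 ETH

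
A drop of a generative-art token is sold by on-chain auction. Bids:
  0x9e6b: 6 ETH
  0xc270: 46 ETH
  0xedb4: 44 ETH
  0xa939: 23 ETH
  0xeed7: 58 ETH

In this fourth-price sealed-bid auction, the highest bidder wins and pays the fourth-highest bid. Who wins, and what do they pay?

0xeed7 pays 23 ETH

Bids in order: 58 (0xeed7) > 46 (0xc270) > 44 (0xedb4) > 23 (0xa939) > 6 (0x9e6b)
0xeed7 wins; payment is bid #4 in the ranking = 23 ETH.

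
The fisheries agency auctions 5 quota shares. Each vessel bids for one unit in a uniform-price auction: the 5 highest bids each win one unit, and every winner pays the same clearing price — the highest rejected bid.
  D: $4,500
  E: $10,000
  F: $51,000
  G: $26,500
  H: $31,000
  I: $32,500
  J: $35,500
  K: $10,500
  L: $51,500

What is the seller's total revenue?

Total revenue: $132,500

Bids ranked high→low: 51,500 (L), 51,000 (F), 35,500 (J), 32,500 (I), 31,000 (H), 26,500 (G), 10,500 (K), …
Winners (5 units): L, F, J, I, H.
Highest unsuccessful bid: $26,500 → clearing price.
Total revenue = 5 × $26,500 = $132,500.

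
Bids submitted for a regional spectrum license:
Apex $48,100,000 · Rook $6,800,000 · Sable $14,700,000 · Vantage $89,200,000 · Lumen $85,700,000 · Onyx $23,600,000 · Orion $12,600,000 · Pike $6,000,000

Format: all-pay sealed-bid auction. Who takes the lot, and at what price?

Vantage pays $89,200,000

Rule: the highest bidder wins the item, but every bidder pays their own bid.
Sorting bids: 89,200,000 (Vantage) > 85,700,000 (Lumen) > 48,100,000 (Apex) > 23,600,000 (Onyx) > 14,700,000 (Sable) > 12,600,000 (Orion) > …
Vantage wins with the top bid; all bids are sunk regardless.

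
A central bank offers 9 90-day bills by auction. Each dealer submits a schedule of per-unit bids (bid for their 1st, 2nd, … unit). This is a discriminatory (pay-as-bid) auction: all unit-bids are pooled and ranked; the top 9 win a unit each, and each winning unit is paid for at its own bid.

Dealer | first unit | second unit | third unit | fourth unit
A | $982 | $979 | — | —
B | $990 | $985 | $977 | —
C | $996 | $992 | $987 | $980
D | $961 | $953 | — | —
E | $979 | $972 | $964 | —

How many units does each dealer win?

Merging the schedules and taking the best 9: 996 (C-1), 992 (C-2), 990 (B-1), 987 (C-3), 985 (B-2), 982 (A-1), 980 (C-4), 979 (A-2), 979 (E-1)
Next rejected bid: $977 (not a price — pay-as-bid).
Allocation: A 2, B 2, C 4, E 1.

A 2, B 2, C 4, E 1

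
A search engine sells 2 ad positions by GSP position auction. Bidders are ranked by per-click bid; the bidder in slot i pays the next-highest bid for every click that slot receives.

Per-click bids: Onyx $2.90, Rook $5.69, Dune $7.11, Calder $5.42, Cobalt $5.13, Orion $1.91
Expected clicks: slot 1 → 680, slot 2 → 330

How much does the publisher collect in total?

Sorting advertisers: $7.11 (Dune) > $5.69 (Rook) > $5.42 (Calder) > …
Slot 1: Dune pays $5.69 × 680 = $3869.20
Slot 2: Rook pays $5.42 × 330 = $1788.60
Total = $5657.80

Total revenue: $5657.80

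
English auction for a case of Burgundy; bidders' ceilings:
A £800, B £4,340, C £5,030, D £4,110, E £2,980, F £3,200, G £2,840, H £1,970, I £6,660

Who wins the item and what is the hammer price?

I wins at £5,030

Ascending (English) auction: the price rises until one bidder remains; the winner pays the price at which the last rival dropped out.
Limits in order: 6,660 (I) > 5,030 (C) > 4,340 (B) > 4,110 (D) > 3,200 (F) > 2,980 (E) > …
Bidding ends when C exits at £5,030; I takes it.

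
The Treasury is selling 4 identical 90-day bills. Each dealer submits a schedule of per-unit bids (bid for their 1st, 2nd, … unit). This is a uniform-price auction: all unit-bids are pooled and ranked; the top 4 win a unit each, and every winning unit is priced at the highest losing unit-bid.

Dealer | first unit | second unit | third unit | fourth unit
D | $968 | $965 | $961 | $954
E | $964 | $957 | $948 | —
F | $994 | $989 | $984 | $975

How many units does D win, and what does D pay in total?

D: 0 units, pays $0

Merging the schedules and taking the best 4: 994 (F-1), 989 (F-2), 984 (F-3), 975 (F-4)
The (k+1)-th unit-bid is $968.
D wins 0 unit(s) at $968 each.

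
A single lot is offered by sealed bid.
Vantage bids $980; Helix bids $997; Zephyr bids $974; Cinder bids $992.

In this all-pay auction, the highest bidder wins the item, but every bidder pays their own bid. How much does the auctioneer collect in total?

Total revenue: $3,943

Rule: the highest bidder wins the item, but every bidder pays their own bid.
Bids ranked: 997 (Helix) > 992 (Cinder) > 980 (Vantage) > 974 (Zephyr)
Helix wins with the top bid; all bids are sunk regardless.
Every bidder forfeits their bid regardless of winning.
Revenue = 980 + 997 + 974 + 992 = $3,943.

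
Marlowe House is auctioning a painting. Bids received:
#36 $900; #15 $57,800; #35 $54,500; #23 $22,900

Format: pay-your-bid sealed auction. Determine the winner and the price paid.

#15 pays $57,800

Bids in order: 57,800 (#15) > 54,500 (#35) > 22,900 (#23) > 900 (#36)
#15 is highest → pays own bid, $57,800.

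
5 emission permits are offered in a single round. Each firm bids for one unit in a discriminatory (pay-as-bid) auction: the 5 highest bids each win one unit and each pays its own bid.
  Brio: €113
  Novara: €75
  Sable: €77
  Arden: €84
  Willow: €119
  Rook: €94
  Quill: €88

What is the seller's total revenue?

Total revenue: €498

Sorting: 119 (Willow), 113 (Brio), 94 (Rook), 88 (Quill), 84 (Arden), 77 (Sable), 75 (Novara)
The 5 highest are Willow, Brio, Rook, Quill, Arden.
Total revenue = 119 + 113 + 94 + 88 + 84 = €498.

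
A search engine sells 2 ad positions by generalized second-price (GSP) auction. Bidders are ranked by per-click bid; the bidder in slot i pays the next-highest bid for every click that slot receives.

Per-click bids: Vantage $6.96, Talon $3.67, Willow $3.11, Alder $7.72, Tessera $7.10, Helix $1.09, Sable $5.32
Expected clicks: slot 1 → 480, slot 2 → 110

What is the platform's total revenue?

Total revenue: $4173.60

Ranked by bid: $7.72 (Alder) > $7.10 (Tessera) > $6.96 (Vantage) > …
Slot 1: Alder pays $7.10 × 480 = $3408.00
Slot 2: Tessera pays $6.96 × 110 = $765.60
Total = $4173.60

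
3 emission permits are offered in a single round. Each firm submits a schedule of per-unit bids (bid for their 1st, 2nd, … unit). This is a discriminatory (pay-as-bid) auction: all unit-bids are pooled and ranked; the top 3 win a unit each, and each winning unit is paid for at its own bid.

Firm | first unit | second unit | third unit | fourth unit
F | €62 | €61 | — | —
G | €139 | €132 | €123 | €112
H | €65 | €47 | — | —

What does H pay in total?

Pooled unit-bids ranked (top 3): 139 (G-1), 132 (G-2), 123 (G-3)
Next rejected bid: €112 (not a price — pay-as-bid).
H wins no units.

H pays €0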